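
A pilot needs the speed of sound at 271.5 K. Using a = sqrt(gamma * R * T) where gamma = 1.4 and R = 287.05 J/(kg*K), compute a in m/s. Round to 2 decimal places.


Step 1: gamma * R * T = 1.4 * 287.05 * 271.5 = 109107.705
Step 2: a = sqrt(109107.705) = 330.31 m/s

330.31


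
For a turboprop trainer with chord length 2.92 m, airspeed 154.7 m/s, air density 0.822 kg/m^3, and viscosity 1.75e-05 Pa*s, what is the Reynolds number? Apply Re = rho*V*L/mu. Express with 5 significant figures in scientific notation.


Step 1: Numerator = rho * V * L = 0.822 * 154.7 * 2.92 = 371.317128
Step 2: Re = 371.317128 / 1.75e-05
Step 3: Re = 2.1218e+07

2.1218e+07


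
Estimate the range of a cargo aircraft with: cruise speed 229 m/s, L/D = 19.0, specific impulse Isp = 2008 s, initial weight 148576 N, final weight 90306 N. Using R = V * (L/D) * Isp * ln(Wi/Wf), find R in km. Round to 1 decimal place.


Step 1: Coefficient = V * (L/D) * Isp = 229 * 19.0 * 2008 = 8736808.0 m
Step 2: Wi/Wf = 148576 / 90306 = 1.645251
Step 3: ln(1.645251) = 0.497893
Step 4: R = 8736808.0 * 0.497893 = 4349993.0 m = 4350.0 km

4350.0


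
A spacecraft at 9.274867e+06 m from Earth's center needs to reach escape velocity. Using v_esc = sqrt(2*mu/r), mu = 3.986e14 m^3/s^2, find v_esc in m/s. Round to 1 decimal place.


Step 1: 2*mu/r = 2 * 3.986e14 / 9.274867e+06 = 85952715.0093
Step 2: v_esc = sqrt(85952715.0093) = 9271.1 m/s

9271.1


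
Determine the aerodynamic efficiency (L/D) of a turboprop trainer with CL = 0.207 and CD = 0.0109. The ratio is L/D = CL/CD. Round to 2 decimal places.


Step 1: L/D = CL / CD = 0.207 / 0.0109
Step 2: L/D = 18.99

18.99


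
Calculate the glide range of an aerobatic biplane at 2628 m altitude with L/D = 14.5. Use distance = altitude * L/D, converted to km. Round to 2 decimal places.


Step 1: Glide distance = altitude * L/D = 2628 * 14.5 = 38106.0 m
Step 2: Convert to km: 38106.0 / 1000 = 38.11 km

38.11


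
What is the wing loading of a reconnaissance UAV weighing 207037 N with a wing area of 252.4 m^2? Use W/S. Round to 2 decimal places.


Step 1: Wing loading = W / S = 207037 / 252.4
Step 2: Wing loading = 820.27 N/m^2

820.27


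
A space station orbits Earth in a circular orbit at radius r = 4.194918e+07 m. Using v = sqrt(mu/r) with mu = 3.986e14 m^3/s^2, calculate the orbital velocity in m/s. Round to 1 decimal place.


Step 1: mu / r = 3.986e14 / 4.194918e+07 = 9501973.5785
Step 2: v = sqrt(9501973.5785) = 3082.5 m/s

3082.5


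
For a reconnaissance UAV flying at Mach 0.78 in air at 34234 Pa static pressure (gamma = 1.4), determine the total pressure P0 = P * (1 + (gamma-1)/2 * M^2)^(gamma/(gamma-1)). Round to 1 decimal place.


Step 1: (gamma-1)/2 * M^2 = 0.2 * 0.6084 = 0.12168
Step 2: 1 + 0.12168 = 1.12168
Step 3: Exponent gamma/(gamma-1) = 3.5
Step 4: P0 = 34234 * 1.12168^3.5 = 51168.1 Pa

51168.1


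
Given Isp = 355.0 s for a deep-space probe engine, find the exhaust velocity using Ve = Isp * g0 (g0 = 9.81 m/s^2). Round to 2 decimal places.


Step 1: Ve = Isp * g0 = 355.0 * 9.81
Step 2: Ve = 3482.55 m/s

3482.55


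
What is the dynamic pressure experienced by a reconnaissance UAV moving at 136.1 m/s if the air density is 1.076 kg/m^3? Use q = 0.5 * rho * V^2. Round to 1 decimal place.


Step 1: V^2 = 136.1^2 = 18523.21
Step 2: q = 0.5 * 1.076 * 18523.21
Step 3: q = 9965.5 Pa

9965.5


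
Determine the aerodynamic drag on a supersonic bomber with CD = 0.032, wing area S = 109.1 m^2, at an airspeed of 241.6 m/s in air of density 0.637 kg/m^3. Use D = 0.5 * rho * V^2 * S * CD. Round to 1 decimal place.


Step 1: Dynamic pressure q = 0.5 * 0.637 * 241.6^2 = 18591.0234 Pa
Step 2: Drag D = q * S * CD = 18591.0234 * 109.1 * 0.032
Step 3: D = 64905.0 N

64905.0


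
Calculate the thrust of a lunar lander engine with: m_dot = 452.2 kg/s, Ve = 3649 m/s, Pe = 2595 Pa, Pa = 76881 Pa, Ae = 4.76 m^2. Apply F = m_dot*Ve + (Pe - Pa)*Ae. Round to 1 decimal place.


Step 1: Momentum thrust = m_dot * Ve = 452.2 * 3649 = 1650077.8 N
Step 2: Pressure thrust = (Pe - Pa) * Ae = (2595 - 76881) * 4.76 = -353601.36 N
Step 3: Total thrust F = 1650077.8 + -353601.36 = 1296476.4 N

1296476.4


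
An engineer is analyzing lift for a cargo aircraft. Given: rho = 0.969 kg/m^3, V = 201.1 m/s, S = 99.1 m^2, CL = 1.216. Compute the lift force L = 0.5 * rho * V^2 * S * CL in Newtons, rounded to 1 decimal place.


Step 1: Calculate dynamic pressure q = 0.5 * 0.969 * 201.1^2 = 0.5 * 0.969 * 40441.21 = 19593.7662 Pa
Step 2: Multiply by wing area and lift coefficient: L = 19593.7662 * 99.1 * 1.216
Step 3: L = 1941742.2349 * 1.216 = 2361158.6 N

2361158.6


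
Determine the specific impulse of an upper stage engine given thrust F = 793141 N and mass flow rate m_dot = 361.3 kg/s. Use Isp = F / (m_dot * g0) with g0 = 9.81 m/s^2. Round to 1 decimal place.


Step 1: m_dot * g0 = 361.3 * 9.81 = 3544.35
Step 2: Isp = 793141 / 3544.35 = 223.8 s

223.8


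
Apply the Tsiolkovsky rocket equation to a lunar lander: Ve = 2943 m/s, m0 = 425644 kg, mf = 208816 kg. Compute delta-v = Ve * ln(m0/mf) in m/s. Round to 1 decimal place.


Step 1: Mass ratio m0/mf = 425644 / 208816 = 2.038369
Step 2: ln(2.038369) = 0.71215
Step 3: delta-v = 2943 * 0.71215 = 2095.9 m/s

2095.9


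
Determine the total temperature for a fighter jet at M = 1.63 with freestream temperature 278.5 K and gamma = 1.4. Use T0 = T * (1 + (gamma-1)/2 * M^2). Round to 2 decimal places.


Step 1: (gamma-1)/2 = 0.2
Step 2: M^2 = 2.6569
Step 3: 1 + 0.2 * 2.6569 = 1.53138
Step 4: T0 = 278.5 * 1.53138 = 426.49 K

426.49


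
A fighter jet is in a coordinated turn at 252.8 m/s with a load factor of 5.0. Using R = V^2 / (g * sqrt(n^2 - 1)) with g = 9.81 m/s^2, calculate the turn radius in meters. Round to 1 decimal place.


Step 1: V^2 = 252.8^2 = 63907.84
Step 2: n^2 - 1 = 5.0^2 - 1 = 24.0
Step 3: sqrt(24.0) = 4.898979
Step 4: R = 63907.84 / (9.81 * 4.898979) = 1329.8 m

1329.8


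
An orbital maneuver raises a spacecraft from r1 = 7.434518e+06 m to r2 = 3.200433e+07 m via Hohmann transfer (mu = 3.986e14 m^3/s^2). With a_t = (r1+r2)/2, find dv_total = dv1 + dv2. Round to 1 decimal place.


Step 1: Transfer semi-major axis a_t = (7.434518e+06 + 3.200433e+07) / 2 = 1.971942e+07 m
Step 2: v1 (circular at r1) = sqrt(mu/r1) = 7322.21 m/s
Step 3: v_t1 = sqrt(mu*(2/r1 - 1/a_t)) = 9328.24 m/s
Step 4: dv1 = |9328.24 - 7322.21| = 2006.02 m/s
Step 5: v2 (circular at r2) = 3529.1 m/s, v_t2 = 2166.92 m/s
Step 6: dv2 = |3529.1 - 2166.92| = 1362.18 m/s
Step 7: Total delta-v = 2006.02 + 1362.18 = 3368.2 m/s

3368.2


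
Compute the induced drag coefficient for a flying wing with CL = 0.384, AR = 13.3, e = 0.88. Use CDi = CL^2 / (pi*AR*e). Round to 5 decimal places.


Step 1: CL^2 = 0.384^2 = 0.147456
Step 2: pi * AR * e = 3.14159 * 13.3 * 0.88 = 36.7692
Step 3: CDi = 0.147456 / 36.7692 = 0.00401

0.00401


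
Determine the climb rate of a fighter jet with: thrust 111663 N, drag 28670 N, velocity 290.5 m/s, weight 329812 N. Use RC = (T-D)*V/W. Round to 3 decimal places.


Step 1: Excess thrust = T - D = 111663 - 28670 = 82993 N
Step 2: Excess power = 82993 * 290.5 = 24109466.5 W
Step 3: RC = 24109466.5 / 329812 = 73.101 m/s

73.101


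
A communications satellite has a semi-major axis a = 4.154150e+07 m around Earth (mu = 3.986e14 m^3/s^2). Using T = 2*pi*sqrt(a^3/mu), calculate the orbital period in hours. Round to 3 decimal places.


Step 1: a^3 / mu = 7.168801e+22 / 3.986e14 = 1.798495e+08
Step 2: sqrt(1.798495e+08) = 13410.7978 s
Step 3: T = 2*pi * 13410.7978 = 84262.53 s
Step 4: T in hours = 84262.53 / 3600 = 23.406 hours

23.406


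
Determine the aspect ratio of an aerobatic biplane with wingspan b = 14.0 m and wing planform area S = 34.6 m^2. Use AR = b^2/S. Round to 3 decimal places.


Step 1: b^2 = 14.0^2 = 196.0
Step 2: AR = 196.0 / 34.6 = 5.665

5.665


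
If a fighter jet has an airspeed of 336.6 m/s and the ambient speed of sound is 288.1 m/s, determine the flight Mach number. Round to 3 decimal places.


Step 1: M = V / a = 336.6 / 288.1
Step 2: M = 1.168

1.168


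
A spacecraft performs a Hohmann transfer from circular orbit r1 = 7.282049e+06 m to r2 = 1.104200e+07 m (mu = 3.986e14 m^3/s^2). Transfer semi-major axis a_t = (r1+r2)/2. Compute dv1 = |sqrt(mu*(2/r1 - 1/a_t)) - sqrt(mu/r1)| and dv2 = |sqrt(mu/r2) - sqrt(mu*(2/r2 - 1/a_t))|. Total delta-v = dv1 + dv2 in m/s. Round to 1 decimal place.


Step 1: Transfer semi-major axis a_t = (7.282049e+06 + 1.104200e+07) / 2 = 9.162024e+06 m
Step 2: v1 (circular at r1) = sqrt(mu/r1) = 7398.47 m/s
Step 3: v_t1 = sqrt(mu*(2/r1 - 1/a_t)) = 8122.13 m/s
Step 4: dv1 = |8122.13 - 7398.47| = 723.66 m/s
Step 5: v2 (circular at r2) = 6008.21 m/s, v_t2 = 5356.44 m/s
Step 6: dv2 = |6008.21 - 5356.44| = 651.77 m/s
Step 7: Total delta-v = 723.66 + 651.77 = 1375.4 m/s

1375.4


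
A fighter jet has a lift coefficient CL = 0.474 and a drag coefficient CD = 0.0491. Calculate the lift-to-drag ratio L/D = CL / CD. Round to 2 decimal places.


Step 1: L/D = CL / CD = 0.474 / 0.0491
Step 2: L/D = 9.65

9.65


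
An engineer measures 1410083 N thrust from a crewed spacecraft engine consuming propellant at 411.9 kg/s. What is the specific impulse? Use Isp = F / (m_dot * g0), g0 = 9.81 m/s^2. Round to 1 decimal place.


Step 1: m_dot * g0 = 411.9 * 9.81 = 4040.74
Step 2: Isp = 1410083 / 4040.74 = 349.0 s

349.0


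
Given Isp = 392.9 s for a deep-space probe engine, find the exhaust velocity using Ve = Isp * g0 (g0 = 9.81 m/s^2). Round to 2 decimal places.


Step 1: Ve = Isp * g0 = 392.9 * 9.81
Step 2: Ve = 3854.35 m/s

3854.35


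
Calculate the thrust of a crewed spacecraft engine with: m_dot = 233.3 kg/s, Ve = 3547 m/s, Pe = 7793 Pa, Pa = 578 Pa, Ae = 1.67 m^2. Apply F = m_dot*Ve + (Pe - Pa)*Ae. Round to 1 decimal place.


Step 1: Momentum thrust = m_dot * Ve = 233.3 * 3547 = 827515.1 N
Step 2: Pressure thrust = (Pe - Pa) * Ae = (7793 - 578) * 1.67 = 12049.05 N
Step 3: Total thrust F = 827515.1 + 12049.05 = 839564.2 N

839564.2


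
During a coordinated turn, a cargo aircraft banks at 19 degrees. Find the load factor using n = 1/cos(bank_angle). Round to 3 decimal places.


Step 1: Convert 19 degrees to radians = 0.331613
Step 2: cos(19 deg) = 0.945519
Step 3: n = 1 / 0.945519 = 1.058

1.058


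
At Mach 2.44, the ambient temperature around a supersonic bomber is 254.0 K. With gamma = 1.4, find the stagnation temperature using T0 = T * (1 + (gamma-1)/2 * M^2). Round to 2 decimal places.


Step 1: (gamma-1)/2 = 0.2
Step 2: M^2 = 5.9536
Step 3: 1 + 0.2 * 5.9536 = 2.19072
Step 4: T0 = 254.0 * 2.19072 = 556.44 K

556.44


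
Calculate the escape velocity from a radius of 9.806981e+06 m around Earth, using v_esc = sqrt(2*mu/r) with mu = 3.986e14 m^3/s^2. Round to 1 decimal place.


Step 1: 2*mu/r = 2 * 3.986e14 / 9.806981e+06 = 81289032.7819
Step 2: v_esc = sqrt(81289032.7819) = 9016.0 m/s

9016.0


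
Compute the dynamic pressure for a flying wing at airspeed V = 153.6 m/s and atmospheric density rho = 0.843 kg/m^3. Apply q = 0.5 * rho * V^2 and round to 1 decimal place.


Step 1: V^2 = 153.6^2 = 23592.96
Step 2: q = 0.5 * 0.843 * 23592.96
Step 3: q = 9944.4 Pa

9944.4


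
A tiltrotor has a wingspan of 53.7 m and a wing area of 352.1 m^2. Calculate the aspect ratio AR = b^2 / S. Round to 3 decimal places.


Step 1: b^2 = 53.7^2 = 2883.69
Step 2: AR = 2883.69 / 352.1 = 8.190

8.190


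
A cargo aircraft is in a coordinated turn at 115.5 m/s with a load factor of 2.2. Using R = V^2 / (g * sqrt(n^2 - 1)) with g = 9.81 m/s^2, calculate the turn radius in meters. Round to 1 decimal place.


Step 1: V^2 = 115.5^2 = 13340.25
Step 2: n^2 - 1 = 2.2^2 - 1 = 3.84
Step 3: sqrt(3.84) = 1.959592
Step 4: R = 13340.25 / (9.81 * 1.959592) = 694.0 m

694.0


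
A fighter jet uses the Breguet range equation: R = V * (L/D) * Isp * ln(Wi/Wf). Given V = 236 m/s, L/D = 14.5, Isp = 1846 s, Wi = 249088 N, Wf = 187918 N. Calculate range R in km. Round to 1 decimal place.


Step 1: Coefficient = V * (L/D) * Isp = 236 * 14.5 * 1846 = 6317012.0 m
Step 2: Wi/Wf = 249088 / 187918 = 1.325514
Step 3: ln(1.325514) = 0.281801
Step 4: R = 6317012.0 * 0.281801 = 1780137.5 m = 1780.1 km

1780.1


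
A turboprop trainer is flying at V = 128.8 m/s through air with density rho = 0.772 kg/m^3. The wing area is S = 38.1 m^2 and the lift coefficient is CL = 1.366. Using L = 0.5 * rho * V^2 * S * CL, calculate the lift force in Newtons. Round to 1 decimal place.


Step 1: Calculate dynamic pressure q = 0.5 * 0.772 * 128.8^2 = 0.5 * 0.772 * 16589.44 = 6403.5238 Pa
Step 2: Multiply by wing area and lift coefficient: L = 6403.5238 * 38.1 * 1.366
Step 3: L = 243974.2583 * 1.366 = 333268.8 N

333268.8


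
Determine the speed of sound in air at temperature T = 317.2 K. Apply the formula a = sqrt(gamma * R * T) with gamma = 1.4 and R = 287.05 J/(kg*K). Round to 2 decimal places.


Step 1: gamma * R * T = 1.4 * 287.05 * 317.2 = 127473.164
Step 2: a = sqrt(127473.164) = 357.03 m/s

357.03


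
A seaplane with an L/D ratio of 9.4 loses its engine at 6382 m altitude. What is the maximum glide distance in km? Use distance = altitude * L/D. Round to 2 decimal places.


Step 1: Glide distance = altitude * L/D = 6382 * 9.4 = 59990.8 m
Step 2: Convert to km: 59990.8 / 1000 = 59.99 km

59.99


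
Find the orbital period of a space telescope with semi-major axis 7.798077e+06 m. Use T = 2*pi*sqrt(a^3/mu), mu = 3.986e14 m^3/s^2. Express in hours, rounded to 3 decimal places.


Step 1: a^3 / mu = 4.742011e+20 / 3.986e14 = 1.189667e+06
Step 2: sqrt(1.189667e+06) = 1090.7184 s
Step 3: T = 2*pi * 1090.7184 = 6853.19 s
Step 4: T in hours = 6853.19 / 3600 = 1.904 hours

1.904


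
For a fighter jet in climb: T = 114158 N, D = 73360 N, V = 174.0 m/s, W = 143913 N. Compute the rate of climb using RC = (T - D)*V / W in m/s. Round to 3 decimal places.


Step 1: Excess thrust = T - D = 114158 - 73360 = 40798 N
Step 2: Excess power = 40798 * 174.0 = 7098852.0 W
Step 3: RC = 7098852.0 / 143913 = 49.327 m/s

49.327


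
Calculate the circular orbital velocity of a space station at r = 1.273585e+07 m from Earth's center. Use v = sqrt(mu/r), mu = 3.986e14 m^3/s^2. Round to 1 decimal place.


Step 1: mu / r = 3.986e14 / 1.273585e+07 = 31297479.1631
Step 2: v = sqrt(31297479.1631) = 5594.4 m/s

5594.4


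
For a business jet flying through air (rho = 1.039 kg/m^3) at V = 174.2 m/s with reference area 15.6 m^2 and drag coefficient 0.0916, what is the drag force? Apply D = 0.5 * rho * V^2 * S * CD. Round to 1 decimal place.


Step 1: Dynamic pressure q = 0.5 * 1.039 * 174.2^2 = 15764.56 Pa
Step 2: Drag D = q * S * CD = 15764.56 * 15.6 * 0.0916
Step 3: D = 22526.9 N

22526.9


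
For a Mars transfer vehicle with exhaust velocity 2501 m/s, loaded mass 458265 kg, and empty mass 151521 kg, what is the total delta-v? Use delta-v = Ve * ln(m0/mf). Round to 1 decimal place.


Step 1: Mass ratio m0/mf = 458265 / 151521 = 3.024432
Step 2: ln(3.024432) = 1.106723
Step 3: delta-v = 2501 * 1.106723 = 2767.9 m/s

2767.9


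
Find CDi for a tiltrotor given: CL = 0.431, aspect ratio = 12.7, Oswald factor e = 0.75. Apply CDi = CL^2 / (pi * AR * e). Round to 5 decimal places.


Step 1: CL^2 = 0.431^2 = 0.185761
Step 2: pi * AR * e = 3.14159 * 12.7 * 0.75 = 29.92367
Step 3: CDi = 0.185761 / 29.92367 = 0.00621

0.00621


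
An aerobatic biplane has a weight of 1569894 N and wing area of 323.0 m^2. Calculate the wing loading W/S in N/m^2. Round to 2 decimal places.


Step 1: Wing loading = W / S = 1569894 / 323.0
Step 2: Wing loading = 4860.35 N/m^2

4860.35


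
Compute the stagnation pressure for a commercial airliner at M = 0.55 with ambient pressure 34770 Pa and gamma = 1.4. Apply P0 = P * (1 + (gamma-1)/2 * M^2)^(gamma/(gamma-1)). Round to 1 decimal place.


Step 1: (gamma-1)/2 * M^2 = 0.2 * 0.3025 = 0.0605
Step 2: 1 + 0.0605 = 1.0605
Step 3: Exponent gamma/(gamma-1) = 3.5
Step 4: P0 = 34770 * 1.0605^3.5 = 42706.3 Pa

42706.3


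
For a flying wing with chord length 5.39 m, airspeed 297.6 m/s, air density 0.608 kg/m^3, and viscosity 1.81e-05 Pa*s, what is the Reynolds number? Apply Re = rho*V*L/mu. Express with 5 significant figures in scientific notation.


Step 1: Numerator = rho * V * L = 0.608 * 297.6 * 5.39 = 975.270912
Step 2: Re = 975.270912 / 1.81e-05
Step 3: Re = 5.3882e+07

5.3882e+07


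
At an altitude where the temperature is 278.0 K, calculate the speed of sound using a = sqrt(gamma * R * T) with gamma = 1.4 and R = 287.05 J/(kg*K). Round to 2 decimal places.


Step 1: gamma * R * T = 1.4 * 287.05 * 278.0 = 111719.86
Step 2: a = sqrt(111719.86) = 334.25 m/s

334.25


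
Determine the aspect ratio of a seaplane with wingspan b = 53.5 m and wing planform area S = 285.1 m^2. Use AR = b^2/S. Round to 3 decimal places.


Step 1: b^2 = 53.5^2 = 2862.25
Step 2: AR = 2862.25 / 285.1 = 10.039

10.039


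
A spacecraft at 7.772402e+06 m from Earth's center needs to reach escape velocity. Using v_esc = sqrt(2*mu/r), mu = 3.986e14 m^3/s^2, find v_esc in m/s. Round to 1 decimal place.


Step 1: 2*mu/r = 2 * 3.986e14 / 7.772402e+06 = 102568034.9524
Step 2: v_esc = sqrt(102568034.9524) = 10127.6 m/s

10127.6


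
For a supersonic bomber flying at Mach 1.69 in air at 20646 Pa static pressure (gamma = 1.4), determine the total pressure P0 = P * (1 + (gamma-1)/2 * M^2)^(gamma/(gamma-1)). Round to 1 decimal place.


Step 1: (gamma-1)/2 * M^2 = 0.2 * 2.8561 = 0.57122
Step 2: 1 + 0.57122 = 1.57122
Step 3: Exponent gamma/(gamma-1) = 3.5
Step 4: P0 = 20646 * 1.57122^3.5 = 100384.2 Pa

100384.2


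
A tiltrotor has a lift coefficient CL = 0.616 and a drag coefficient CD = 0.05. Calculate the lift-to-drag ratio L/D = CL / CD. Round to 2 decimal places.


Step 1: L/D = CL / CD = 0.616 / 0.05
Step 2: L/D = 12.32

12.32


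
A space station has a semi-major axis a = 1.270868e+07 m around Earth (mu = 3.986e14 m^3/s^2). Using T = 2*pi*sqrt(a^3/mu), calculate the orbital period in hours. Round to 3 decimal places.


Step 1: a^3 / mu = 2.052586e+21 / 3.986e14 = 5.149488e+06
Step 2: sqrt(5.149488e+06) = 2269.2483 s
Step 3: T = 2*pi * 2269.2483 = 14258.11 s
Step 4: T in hours = 14258.11 / 3600 = 3.961 hours

3.961


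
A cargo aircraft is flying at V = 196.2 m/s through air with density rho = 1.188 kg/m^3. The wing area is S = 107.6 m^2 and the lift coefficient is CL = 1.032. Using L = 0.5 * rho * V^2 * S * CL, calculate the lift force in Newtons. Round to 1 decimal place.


Step 1: Calculate dynamic pressure q = 0.5 * 1.188 * 196.2^2 = 0.5 * 1.188 * 38494.44 = 22865.6974 Pa
Step 2: Multiply by wing area and lift coefficient: L = 22865.6974 * 107.6 * 1.032
Step 3: L = 2460349.0359 * 1.032 = 2539080.2 N

2539080.2


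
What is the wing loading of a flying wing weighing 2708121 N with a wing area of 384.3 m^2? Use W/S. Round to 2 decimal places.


Step 1: Wing loading = W / S = 2708121 / 384.3
Step 2: Wing loading = 7046.89 N/m^2

7046.89


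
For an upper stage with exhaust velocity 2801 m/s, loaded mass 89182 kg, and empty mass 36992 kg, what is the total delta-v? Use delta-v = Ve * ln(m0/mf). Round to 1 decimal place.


Step 1: Mass ratio m0/mf = 89182 / 36992 = 2.410846
Step 2: ln(2.410846) = 0.879978
Step 3: delta-v = 2801 * 0.879978 = 2464.8 m/s

2464.8


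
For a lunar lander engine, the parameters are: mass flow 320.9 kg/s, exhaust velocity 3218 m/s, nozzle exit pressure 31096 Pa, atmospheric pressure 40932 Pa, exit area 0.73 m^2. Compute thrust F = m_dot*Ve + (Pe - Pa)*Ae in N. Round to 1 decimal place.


Step 1: Momentum thrust = m_dot * Ve = 320.9 * 3218 = 1032656.2 N
Step 2: Pressure thrust = (Pe - Pa) * Ae = (31096 - 40932) * 0.73 = -7180.28 N
Step 3: Total thrust F = 1032656.2 + -7180.28 = 1025475.9 N

1025475.9


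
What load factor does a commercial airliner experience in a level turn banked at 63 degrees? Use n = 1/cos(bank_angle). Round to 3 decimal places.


Step 1: Convert 63 degrees to radians = 1.099557
Step 2: cos(63 deg) = 0.45399
Step 3: n = 1 / 0.45399 = 2.203

2.203


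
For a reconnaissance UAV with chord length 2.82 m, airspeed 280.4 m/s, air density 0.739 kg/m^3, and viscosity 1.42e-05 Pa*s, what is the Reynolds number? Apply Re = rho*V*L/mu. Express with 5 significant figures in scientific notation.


Step 1: Numerator = rho * V * L = 0.739 * 280.4 * 2.82 = 584.347992
Step 2: Re = 584.347992 / 1.42e-05
Step 3: Re = 4.1151e+07

4.1151e+07


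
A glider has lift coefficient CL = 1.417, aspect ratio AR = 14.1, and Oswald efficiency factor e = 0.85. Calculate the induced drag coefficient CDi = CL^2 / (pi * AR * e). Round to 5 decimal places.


Step 1: CL^2 = 1.417^2 = 2.007889
Step 2: pi * AR * e = 3.14159 * 14.1 * 0.85 = 37.651988
Step 3: CDi = 2.007889 / 37.651988 = 0.05333

0.05333


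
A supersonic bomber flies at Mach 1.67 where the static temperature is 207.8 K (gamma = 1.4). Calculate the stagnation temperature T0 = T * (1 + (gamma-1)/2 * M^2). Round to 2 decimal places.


Step 1: (gamma-1)/2 = 0.2
Step 2: M^2 = 2.7889
Step 3: 1 + 0.2 * 2.7889 = 1.55778
Step 4: T0 = 207.8 * 1.55778 = 323.71 K

323.71


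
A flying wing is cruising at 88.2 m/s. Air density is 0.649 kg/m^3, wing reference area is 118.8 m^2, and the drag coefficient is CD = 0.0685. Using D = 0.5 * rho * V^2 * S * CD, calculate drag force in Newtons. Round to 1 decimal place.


Step 1: Dynamic pressure q = 0.5 * 0.649 * 88.2^2 = 2524.3634 Pa
Step 2: Drag D = q * S * CD = 2524.3634 * 118.8 * 0.0685
Step 3: D = 20542.8 N

20542.8


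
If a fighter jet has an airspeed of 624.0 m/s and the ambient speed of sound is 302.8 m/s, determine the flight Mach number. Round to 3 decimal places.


Step 1: M = V / a = 624.0 / 302.8
Step 2: M = 2.061

2.061


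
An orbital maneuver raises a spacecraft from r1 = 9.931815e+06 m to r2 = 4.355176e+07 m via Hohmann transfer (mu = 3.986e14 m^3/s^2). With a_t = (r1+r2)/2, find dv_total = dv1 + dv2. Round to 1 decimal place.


Step 1: Transfer semi-major axis a_t = (9.931815e+06 + 4.355176e+07) / 2 = 2.674179e+07 m
Step 2: v1 (circular at r1) = sqrt(mu/r1) = 6335.11 m/s
Step 3: v_t1 = sqrt(mu*(2/r1 - 1/a_t)) = 8084.66 m/s
Step 4: dv1 = |8084.66 - 6335.11| = 1749.55 m/s
Step 5: v2 (circular at r2) = 3025.28 m/s, v_t2 = 1843.68 m/s
Step 6: dv2 = |3025.28 - 1843.68| = 1181.6 m/s
Step 7: Total delta-v = 1749.55 + 1181.6 = 2931.2 m/s

2931.2


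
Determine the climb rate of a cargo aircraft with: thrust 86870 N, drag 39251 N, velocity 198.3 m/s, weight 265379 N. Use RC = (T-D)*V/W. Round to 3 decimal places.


Step 1: Excess thrust = T - D = 86870 - 39251 = 47619 N
Step 2: Excess power = 47619 * 198.3 = 9442847.7 W
Step 3: RC = 9442847.7 / 265379 = 35.582 m/s

35.582


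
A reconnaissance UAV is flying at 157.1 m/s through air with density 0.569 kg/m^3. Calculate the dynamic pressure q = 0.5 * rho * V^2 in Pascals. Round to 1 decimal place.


Step 1: V^2 = 157.1^2 = 24680.41
Step 2: q = 0.5 * 0.569 * 24680.41
Step 3: q = 7021.6 Pa

7021.6


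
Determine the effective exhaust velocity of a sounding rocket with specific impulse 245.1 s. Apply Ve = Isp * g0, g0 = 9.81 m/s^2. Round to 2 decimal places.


Step 1: Ve = Isp * g0 = 245.1 * 9.81
Step 2: Ve = 2404.43 m/s

2404.43


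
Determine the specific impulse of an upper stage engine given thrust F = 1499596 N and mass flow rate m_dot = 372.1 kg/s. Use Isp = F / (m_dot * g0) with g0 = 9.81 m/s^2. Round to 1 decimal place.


Step 1: m_dot * g0 = 372.1 * 9.81 = 3650.3
Step 2: Isp = 1499596 / 3650.3 = 410.8 s

410.8


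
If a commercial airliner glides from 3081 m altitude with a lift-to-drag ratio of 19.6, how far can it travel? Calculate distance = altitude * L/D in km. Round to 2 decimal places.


Step 1: Glide distance = altitude * L/D = 3081 * 19.6 = 60387.6 m
Step 2: Convert to km: 60387.6 / 1000 = 60.39 km

60.39


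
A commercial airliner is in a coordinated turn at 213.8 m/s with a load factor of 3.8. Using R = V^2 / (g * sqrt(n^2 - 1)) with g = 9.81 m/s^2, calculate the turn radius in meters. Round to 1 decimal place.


Step 1: V^2 = 213.8^2 = 45710.44
Step 2: n^2 - 1 = 3.8^2 - 1 = 13.44
Step 3: sqrt(13.44) = 3.666061
Step 4: R = 45710.44 / (9.81 * 3.666061) = 1271.0 m

1271.0


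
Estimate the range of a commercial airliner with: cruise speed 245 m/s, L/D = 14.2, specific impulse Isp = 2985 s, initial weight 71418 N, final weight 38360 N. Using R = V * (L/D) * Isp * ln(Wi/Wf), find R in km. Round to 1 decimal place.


Step 1: Coefficient = V * (L/D) * Isp = 245 * 14.2 * 2985 = 10384815.0 m
Step 2: Wi/Wf = 71418 / 38360 = 1.861783
Step 3: ln(1.861783) = 0.621535
Step 4: R = 10384815.0 * 0.621535 = 6454522.8 m = 6454.5 km

6454.5


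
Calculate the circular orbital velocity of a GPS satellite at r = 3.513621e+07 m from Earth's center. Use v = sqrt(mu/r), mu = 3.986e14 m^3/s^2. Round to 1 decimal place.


Step 1: mu / r = 3.986e14 / 3.513621e+07 = 11344422.1787
Step 2: v = sqrt(11344422.1787) = 3368.1 m/s

3368.1


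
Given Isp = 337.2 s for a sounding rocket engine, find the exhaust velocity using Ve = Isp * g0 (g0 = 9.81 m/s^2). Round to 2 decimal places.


Step 1: Ve = Isp * g0 = 337.2 * 9.81
Step 2: Ve = 3307.93 m/s

3307.93


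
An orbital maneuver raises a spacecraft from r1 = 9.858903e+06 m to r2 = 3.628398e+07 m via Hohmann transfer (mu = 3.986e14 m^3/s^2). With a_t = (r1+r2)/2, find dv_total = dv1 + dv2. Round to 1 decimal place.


Step 1: Transfer semi-major axis a_t = (9.858903e+06 + 3.628398e+07) / 2 = 2.307144e+07 m
Step 2: v1 (circular at r1) = sqrt(mu/r1) = 6358.5 m/s
Step 3: v_t1 = sqrt(mu*(2/r1 - 1/a_t)) = 7973.97 m/s
Step 4: dv1 = |7973.97 - 6358.5| = 1615.47 m/s
Step 5: v2 (circular at r2) = 3314.45 m/s, v_t2 = 2166.65 m/s
Step 6: dv2 = |3314.45 - 2166.65| = 1147.8 m/s
Step 7: Total delta-v = 1615.47 + 1147.8 = 2763.3 m/s

2763.3


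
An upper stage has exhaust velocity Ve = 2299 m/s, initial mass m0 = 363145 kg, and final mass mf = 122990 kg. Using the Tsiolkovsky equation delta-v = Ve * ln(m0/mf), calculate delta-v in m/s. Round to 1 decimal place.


Step 1: Mass ratio m0/mf = 363145 / 122990 = 2.952638
Step 2: ln(2.952638) = 1.082699
Step 3: delta-v = 2299 * 1.082699 = 2489.1 m/s

2489.1


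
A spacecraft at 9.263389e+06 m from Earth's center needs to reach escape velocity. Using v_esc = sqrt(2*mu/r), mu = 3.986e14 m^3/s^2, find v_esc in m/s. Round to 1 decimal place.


Step 1: 2*mu/r = 2 * 3.986e14 / 9.263389e+06 = 86059216.5567
Step 2: v_esc = sqrt(86059216.5567) = 9276.8 m/s

9276.8


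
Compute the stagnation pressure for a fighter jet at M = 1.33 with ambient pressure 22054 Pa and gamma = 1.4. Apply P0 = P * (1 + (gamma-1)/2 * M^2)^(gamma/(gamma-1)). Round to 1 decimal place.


Step 1: (gamma-1)/2 * M^2 = 0.2 * 1.7689 = 0.35378
Step 2: 1 + 0.35378 = 1.35378
Step 3: Exponent gamma/(gamma-1) = 3.5
Step 4: P0 = 22054 * 1.35378^3.5 = 63665.7 Pa

63665.7


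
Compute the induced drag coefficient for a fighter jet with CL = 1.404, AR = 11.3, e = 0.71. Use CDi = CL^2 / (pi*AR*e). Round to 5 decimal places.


Step 1: CL^2 = 1.404^2 = 1.971216
Step 2: pi * AR * e = 3.14159 * 11.3 * 0.71 = 25.204998
Step 3: CDi = 1.971216 / 25.204998 = 0.07821

0.07821


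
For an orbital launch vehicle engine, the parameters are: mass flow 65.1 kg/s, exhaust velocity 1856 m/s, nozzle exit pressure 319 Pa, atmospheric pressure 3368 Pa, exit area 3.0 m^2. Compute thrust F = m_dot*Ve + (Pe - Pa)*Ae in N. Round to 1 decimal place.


Step 1: Momentum thrust = m_dot * Ve = 65.1 * 1856 = 120825.6 N
Step 2: Pressure thrust = (Pe - Pa) * Ae = (319 - 3368) * 3.0 = -9147.0 N
Step 3: Total thrust F = 120825.6 + -9147.0 = 111678.6 N

111678.6


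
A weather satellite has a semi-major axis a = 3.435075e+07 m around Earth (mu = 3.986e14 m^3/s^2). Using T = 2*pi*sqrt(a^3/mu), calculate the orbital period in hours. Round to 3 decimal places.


Step 1: a^3 / mu = 4.053299e+22 / 3.986e14 = 1.016884e+08
Step 2: sqrt(1.016884e+08) = 10084.0662 s
Step 3: T = 2*pi * 10084.0662 = 63360.06 s
Step 4: T in hours = 63360.06 / 3600 = 17.600 hours

17.600


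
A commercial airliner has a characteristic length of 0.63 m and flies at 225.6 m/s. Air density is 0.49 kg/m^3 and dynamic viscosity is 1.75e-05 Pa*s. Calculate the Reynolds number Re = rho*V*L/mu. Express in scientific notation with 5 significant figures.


Step 1: Numerator = rho * V * L = 0.49 * 225.6 * 0.63 = 69.64272
Step 2: Re = 69.64272 / 1.75e-05
Step 3: Re = 3.9796e+06

3.9796e+06


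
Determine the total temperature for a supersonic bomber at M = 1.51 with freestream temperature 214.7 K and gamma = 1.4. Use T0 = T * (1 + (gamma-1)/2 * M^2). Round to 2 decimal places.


Step 1: (gamma-1)/2 = 0.2
Step 2: M^2 = 2.2801
Step 3: 1 + 0.2 * 2.2801 = 1.45602
Step 4: T0 = 214.7 * 1.45602 = 312.61 K

312.61


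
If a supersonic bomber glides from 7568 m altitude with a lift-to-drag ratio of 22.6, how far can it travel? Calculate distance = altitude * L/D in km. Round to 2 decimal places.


Step 1: Glide distance = altitude * L/D = 7568 * 22.6 = 171036.8 m
Step 2: Convert to km: 171036.8 / 1000 = 171.04 km

171.04


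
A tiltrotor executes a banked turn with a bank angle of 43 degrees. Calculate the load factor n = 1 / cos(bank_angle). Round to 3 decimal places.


Step 1: Convert 43 degrees to radians = 0.750492
Step 2: cos(43 deg) = 0.731354
Step 3: n = 1 / 0.731354 = 1.367

1.367


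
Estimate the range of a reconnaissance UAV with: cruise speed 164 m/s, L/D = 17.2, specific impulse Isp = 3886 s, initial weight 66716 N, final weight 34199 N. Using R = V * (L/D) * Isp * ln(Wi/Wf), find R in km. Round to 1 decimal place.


Step 1: Coefficient = V * (L/D) * Isp = 164 * 17.2 * 3886 = 10961628.8 m
Step 2: Wi/Wf = 66716 / 34199 = 1.950817
Step 3: ln(1.950817) = 0.668248
Step 4: R = 10961628.8 * 0.668248 = 7325090.9 m = 7325.1 km

7325.1


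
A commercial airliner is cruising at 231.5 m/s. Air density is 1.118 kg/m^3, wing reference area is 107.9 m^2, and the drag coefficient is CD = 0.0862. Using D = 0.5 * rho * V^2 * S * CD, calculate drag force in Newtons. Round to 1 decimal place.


Step 1: Dynamic pressure q = 0.5 * 1.118 * 231.5^2 = 29958.0678 Pa
Step 2: Drag D = q * S * CD = 29958.0678 * 107.9 * 0.0862
Step 3: D = 278639.4 N

278639.4


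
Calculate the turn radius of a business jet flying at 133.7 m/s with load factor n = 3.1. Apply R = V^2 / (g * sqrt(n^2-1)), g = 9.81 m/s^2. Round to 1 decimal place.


Step 1: V^2 = 133.7^2 = 17875.69
Step 2: n^2 - 1 = 3.1^2 - 1 = 8.61
Step 3: sqrt(8.61) = 2.93428
Step 4: R = 17875.69 / (9.81 * 2.93428) = 621.0 m

621.0


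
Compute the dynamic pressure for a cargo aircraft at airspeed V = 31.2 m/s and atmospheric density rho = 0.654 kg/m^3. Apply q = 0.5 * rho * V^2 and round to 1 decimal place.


Step 1: V^2 = 31.2^2 = 973.44
Step 2: q = 0.5 * 0.654 * 973.44
Step 3: q = 318.3 Pa

318.3


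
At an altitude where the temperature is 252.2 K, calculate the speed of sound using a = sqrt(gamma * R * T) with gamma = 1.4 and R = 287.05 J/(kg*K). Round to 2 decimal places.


Step 1: gamma * R * T = 1.4 * 287.05 * 252.2 = 101351.614
Step 2: a = sqrt(101351.614) = 318.36 m/s

318.36


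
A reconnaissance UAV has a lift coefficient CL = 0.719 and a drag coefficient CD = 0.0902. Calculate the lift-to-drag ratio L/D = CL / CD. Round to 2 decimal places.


Step 1: L/D = CL / CD = 0.719 / 0.0902
Step 2: L/D = 7.97

7.97


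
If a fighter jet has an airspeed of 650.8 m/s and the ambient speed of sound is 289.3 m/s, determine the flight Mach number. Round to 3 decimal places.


Step 1: M = V / a = 650.8 / 289.3
Step 2: M = 2.250

2.250


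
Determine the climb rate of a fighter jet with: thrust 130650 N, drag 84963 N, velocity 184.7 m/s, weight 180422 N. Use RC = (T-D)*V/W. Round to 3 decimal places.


Step 1: Excess thrust = T - D = 130650 - 84963 = 45687 N
Step 2: Excess power = 45687 * 184.7 = 8438388.9 W
Step 3: RC = 8438388.9 / 180422 = 46.770 m/s

46.770


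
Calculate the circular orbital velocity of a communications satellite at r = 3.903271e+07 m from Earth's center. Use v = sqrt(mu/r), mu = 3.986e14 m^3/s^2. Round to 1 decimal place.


Step 1: mu / r = 3.986e14 / 3.903271e+07 = 10211947.8765
Step 2: v = sqrt(10211947.8765) = 3195.6 m/s

3195.6


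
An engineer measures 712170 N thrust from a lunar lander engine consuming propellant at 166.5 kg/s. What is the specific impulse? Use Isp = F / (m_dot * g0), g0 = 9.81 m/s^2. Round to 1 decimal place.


Step 1: m_dot * g0 = 166.5 * 9.81 = 1633.37
Step 2: Isp = 712170 / 1633.37 = 436.0 s

436.0


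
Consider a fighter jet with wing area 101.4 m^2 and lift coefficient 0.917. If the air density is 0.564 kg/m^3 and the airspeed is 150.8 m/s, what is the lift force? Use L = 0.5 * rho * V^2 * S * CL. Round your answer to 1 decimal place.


Step 1: Calculate dynamic pressure q = 0.5 * 0.564 * 150.8^2 = 0.5 * 0.564 * 22740.64 = 6412.8605 Pa
Step 2: Multiply by wing area and lift coefficient: L = 6412.8605 * 101.4 * 0.917
Step 3: L = 650264.0527 * 0.917 = 596292.1 N

596292.1


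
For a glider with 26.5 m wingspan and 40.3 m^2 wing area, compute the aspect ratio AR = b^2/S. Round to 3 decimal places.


Step 1: b^2 = 26.5^2 = 702.25
Step 2: AR = 702.25 / 40.3 = 17.426

17.426


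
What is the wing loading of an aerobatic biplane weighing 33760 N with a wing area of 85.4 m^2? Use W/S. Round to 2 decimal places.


Step 1: Wing loading = W / S = 33760 / 85.4
Step 2: Wing loading = 395.32 N/m^2

395.32


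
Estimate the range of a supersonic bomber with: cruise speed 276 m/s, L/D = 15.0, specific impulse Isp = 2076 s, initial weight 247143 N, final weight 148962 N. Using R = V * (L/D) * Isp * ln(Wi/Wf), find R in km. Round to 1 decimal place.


Step 1: Coefficient = V * (L/D) * Isp = 276 * 15.0 * 2076 = 8594640.0 m
Step 2: Wi/Wf = 247143 / 148962 = 1.659101
Step 3: ln(1.659101) = 0.506276
Step 4: R = 8594640.0 * 0.506276 = 4351258.9 m = 4351.3 km

4351.3


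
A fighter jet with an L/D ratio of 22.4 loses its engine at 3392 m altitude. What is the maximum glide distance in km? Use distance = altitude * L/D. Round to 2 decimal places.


Step 1: Glide distance = altitude * L/D = 3392 * 22.4 = 75980.8 m
Step 2: Convert to km: 75980.8 / 1000 = 75.98 km

75.98


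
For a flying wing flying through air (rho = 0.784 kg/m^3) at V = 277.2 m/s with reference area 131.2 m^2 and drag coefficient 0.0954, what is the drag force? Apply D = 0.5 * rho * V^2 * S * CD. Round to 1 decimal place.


Step 1: Dynamic pressure q = 0.5 * 0.784 * 277.2^2 = 30121.2173 Pa
Step 2: Drag D = q * S * CD = 30121.2173 * 131.2 * 0.0954
Step 3: D = 377011.6 N

377011.6


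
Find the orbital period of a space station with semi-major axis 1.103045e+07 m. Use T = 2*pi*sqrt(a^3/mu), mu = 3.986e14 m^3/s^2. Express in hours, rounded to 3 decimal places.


Step 1: a^3 / mu = 1.342084e+21 / 3.986e14 = 3.366994e+06
Step 2: sqrt(3.366994e+06) = 1834.9372 s
Step 3: T = 2*pi * 1834.9372 = 11529.25 s
Step 4: T in hours = 11529.25 / 3600 = 3.203 hours

3.203


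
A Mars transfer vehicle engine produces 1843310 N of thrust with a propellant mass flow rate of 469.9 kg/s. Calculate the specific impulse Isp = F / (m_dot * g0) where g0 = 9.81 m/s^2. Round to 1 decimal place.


Step 1: m_dot * g0 = 469.9 * 9.81 = 4609.72
Step 2: Isp = 1843310 / 4609.72 = 399.9 s

399.9


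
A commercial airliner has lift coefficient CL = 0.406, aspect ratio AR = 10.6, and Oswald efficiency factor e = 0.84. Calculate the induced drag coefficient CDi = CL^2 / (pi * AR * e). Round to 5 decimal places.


Step 1: CL^2 = 0.406^2 = 0.164836
Step 2: pi * AR * e = 3.14159 * 10.6 * 0.84 = 27.972741
Step 3: CDi = 0.164836 / 27.972741 = 0.00589

0.00589


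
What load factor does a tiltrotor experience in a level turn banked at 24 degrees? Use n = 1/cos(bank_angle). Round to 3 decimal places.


Step 1: Convert 24 degrees to radians = 0.418879
Step 2: cos(24 deg) = 0.913545
Step 3: n = 1 / 0.913545 = 1.095

1.095


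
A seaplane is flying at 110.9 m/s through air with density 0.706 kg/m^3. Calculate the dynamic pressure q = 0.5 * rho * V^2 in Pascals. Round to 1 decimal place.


Step 1: V^2 = 110.9^2 = 12298.81
Step 2: q = 0.5 * 0.706 * 12298.81
Step 3: q = 4341.5 Pa

4341.5


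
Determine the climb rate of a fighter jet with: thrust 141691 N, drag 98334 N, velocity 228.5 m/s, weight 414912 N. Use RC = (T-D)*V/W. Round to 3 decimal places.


Step 1: Excess thrust = T - D = 141691 - 98334 = 43357 N
Step 2: Excess power = 43357 * 228.5 = 9907074.5 W
Step 3: RC = 9907074.5 / 414912 = 23.878 m/s

23.878


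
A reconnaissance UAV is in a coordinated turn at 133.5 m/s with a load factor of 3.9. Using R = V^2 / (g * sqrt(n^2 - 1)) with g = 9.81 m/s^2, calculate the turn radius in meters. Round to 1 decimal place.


Step 1: V^2 = 133.5^2 = 17822.25
Step 2: n^2 - 1 = 3.9^2 - 1 = 14.21
Step 3: sqrt(14.21) = 3.769615
Step 4: R = 17822.25 / (9.81 * 3.769615) = 481.9 m

481.9


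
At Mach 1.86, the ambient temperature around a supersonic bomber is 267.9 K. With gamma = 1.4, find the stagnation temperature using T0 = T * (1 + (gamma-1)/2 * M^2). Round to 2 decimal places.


Step 1: (gamma-1)/2 = 0.2
Step 2: M^2 = 3.4596
Step 3: 1 + 0.2 * 3.4596 = 1.69192
Step 4: T0 = 267.9 * 1.69192 = 453.27 K

453.27


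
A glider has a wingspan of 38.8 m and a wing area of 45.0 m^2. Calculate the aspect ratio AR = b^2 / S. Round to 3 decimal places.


Step 1: b^2 = 38.8^2 = 1505.44
Step 2: AR = 1505.44 / 45.0 = 33.454

33.454


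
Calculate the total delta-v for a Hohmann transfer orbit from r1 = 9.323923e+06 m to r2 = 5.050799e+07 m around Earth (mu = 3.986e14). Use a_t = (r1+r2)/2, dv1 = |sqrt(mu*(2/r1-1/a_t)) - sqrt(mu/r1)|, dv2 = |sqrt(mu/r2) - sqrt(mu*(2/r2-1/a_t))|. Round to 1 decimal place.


Step 1: Transfer semi-major axis a_t = (9.323923e+06 + 5.050799e+07) / 2 = 2.991596e+07 m
Step 2: v1 (circular at r1) = sqrt(mu/r1) = 6538.37 m/s
Step 3: v_t1 = sqrt(mu*(2/r1 - 1/a_t)) = 8495.68 m/s
Step 4: dv1 = |8495.68 - 6538.37| = 1957.31 m/s
Step 5: v2 (circular at r2) = 2809.24 m/s, v_t2 = 1568.33 m/s
Step 6: dv2 = |2809.24 - 1568.33| = 1240.91 m/s
Step 7: Total delta-v = 1957.31 + 1240.91 = 3198.2 m/s

3198.2


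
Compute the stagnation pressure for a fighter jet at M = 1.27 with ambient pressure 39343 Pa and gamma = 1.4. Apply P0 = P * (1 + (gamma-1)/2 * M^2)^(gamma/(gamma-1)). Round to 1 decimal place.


Step 1: (gamma-1)/2 * M^2 = 0.2 * 1.6129 = 0.32258
Step 2: 1 + 0.32258 = 1.32258
Step 3: Exponent gamma/(gamma-1) = 3.5
Step 4: P0 = 39343 * 1.32258^3.5 = 104675.3 Pa

104675.3


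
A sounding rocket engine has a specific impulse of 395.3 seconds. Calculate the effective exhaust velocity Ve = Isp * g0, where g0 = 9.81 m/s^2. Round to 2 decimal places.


Step 1: Ve = Isp * g0 = 395.3 * 9.81
Step 2: Ve = 3877.89 m/s

3877.89


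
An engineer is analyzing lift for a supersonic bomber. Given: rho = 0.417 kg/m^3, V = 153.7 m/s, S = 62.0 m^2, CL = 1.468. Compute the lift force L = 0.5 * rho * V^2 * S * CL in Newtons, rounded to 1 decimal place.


Step 1: Calculate dynamic pressure q = 0.5 * 0.417 * 153.7^2 = 0.5 * 0.417 * 23623.69 = 4925.5394 Pa
Step 2: Multiply by wing area and lift coefficient: L = 4925.5394 * 62.0 * 1.468
Step 3: L = 305383.4406 * 1.468 = 448302.9 N

448302.9


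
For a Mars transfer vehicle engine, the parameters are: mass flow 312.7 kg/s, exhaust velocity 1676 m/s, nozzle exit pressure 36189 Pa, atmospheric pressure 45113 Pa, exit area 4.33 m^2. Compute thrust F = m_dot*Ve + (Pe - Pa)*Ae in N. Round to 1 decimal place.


Step 1: Momentum thrust = m_dot * Ve = 312.7 * 1676 = 524085.2 N
Step 2: Pressure thrust = (Pe - Pa) * Ae = (36189 - 45113) * 4.33 = -38640.92 N
Step 3: Total thrust F = 524085.2 + -38640.92 = 485444.3 N

485444.3
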